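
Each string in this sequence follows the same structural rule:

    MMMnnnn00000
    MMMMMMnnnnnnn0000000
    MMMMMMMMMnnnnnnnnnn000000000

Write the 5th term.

The n-th term is 3n M's then 3n+1 n's then 2n+3 0's (n = 1, 2, …).
At n = 5 the blocks have lengths 15, 16, 13.

MMMMMMMMMMMMMMMnnnnnnnnnnnnnnnn0000000000000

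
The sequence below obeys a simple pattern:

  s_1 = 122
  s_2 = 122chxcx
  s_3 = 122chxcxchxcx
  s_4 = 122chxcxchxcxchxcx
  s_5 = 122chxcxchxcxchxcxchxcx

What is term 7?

122chxcxchxcxchxcxchxcxchxcxchxcx

Each term is the previous one with chxcx appended.
From 122chxcxchxcxchxcxchxcx, 2 further steps: 122chxcxchxcxchxcxchxcx → 122chxcxchxcxchxcxchxcxchxcx → (answer).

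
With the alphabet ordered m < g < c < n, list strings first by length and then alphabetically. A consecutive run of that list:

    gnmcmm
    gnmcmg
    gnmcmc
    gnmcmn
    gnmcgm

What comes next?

gnmcgg

Treat gnmcgm as a base-4 numeral over the given alphabet and add one, carrying through any trailing n's.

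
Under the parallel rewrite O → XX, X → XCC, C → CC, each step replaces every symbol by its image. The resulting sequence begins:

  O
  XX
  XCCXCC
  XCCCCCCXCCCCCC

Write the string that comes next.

Rewriting the 14 symbols of XCCCCCCXCCCCCC one by one yields XCC CC CC CC CC CC CC XCC CC CC CC CC CC CC; concatenated:

XCCCCCCCCCCCCCCXCCCCCCCCCCCCCC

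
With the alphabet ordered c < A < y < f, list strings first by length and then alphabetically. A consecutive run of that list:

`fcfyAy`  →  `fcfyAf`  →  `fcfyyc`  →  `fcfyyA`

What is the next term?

fcfyyy

Treat fcfyyA as a base-4 numeral over the given alphabet and add one, carrying through any trailing f's.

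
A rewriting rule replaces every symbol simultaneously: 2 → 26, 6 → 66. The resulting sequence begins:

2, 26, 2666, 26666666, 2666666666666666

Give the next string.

Rewriting the 16 symbols of 2666666666666666 one by one yields 26 66 66 66 66 66 66 66 66 66 66 66 66 66 66 66; concatenated:

26666666666666666666666666666666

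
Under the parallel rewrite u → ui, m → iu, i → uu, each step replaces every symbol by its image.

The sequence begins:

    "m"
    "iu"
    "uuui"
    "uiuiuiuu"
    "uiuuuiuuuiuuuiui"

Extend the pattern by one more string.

Rewriting the 16 symbols of uiuuuiuuuiuuuiui one by one yields ui uu ui ui ui uu ui ui ui uu ui ui ui uu ui uu; concatenated:

uiuuuiuiuiuuuiuiuiuuuiuiuiuuuiuu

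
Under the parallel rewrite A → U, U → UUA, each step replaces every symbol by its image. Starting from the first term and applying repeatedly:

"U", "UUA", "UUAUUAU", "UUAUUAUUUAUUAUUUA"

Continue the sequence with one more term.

UUAUUAUUUAUUAUUUAUUAUUAUUUAUUAUUUAUUAUUAU

Applying the rule to each of the 17 symbols of UUAUUAUUUAUUAUUUA gives the pieces UUA UUA U UUA UUA U UUA UUA UUA U UUA UUA U UUA UUA UUA U, which concatenate to the answer.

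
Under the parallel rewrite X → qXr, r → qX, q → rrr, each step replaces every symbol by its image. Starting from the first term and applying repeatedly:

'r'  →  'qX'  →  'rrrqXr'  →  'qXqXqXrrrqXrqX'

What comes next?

Rewriting the 14 symbols of qXqXqXrrrqXrqX one by one yields rrr qXr rrr qXr rrr qXr qX qX qX rrr qXr qX rrr qXr; concatenated:

rrrqXrrrrqXrrrrqXrqXqXqXrrrqXrqXrrrqXr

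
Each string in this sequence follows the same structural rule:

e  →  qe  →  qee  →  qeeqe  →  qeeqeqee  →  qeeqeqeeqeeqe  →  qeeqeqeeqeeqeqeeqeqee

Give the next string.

qeeqeqeeqeeqeqeeqeqeeqeeqeqeeqeeqe

From term 3 onward, concatenate the last term with the second-to-last: qe·e = qee, qee·qe = qeeqe, …
So term 8 is qeeqeqeeqeeqeqeeqeqee·qeeqeqeeqeeqe.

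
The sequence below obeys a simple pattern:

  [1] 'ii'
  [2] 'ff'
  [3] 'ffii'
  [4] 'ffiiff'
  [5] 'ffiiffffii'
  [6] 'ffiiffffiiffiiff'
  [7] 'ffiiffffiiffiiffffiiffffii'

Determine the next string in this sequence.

ffiiffffiiffiiffffiiffffiiffiiffffiiffiiff

This is a Fibonacci-style word recurrence s(k) = s(k−1)·s(k−2): e.g. ff·ii = ffii.
The next term joins ffiiffffiiffiiffffiiffffii and ffiiffffiiffiiff.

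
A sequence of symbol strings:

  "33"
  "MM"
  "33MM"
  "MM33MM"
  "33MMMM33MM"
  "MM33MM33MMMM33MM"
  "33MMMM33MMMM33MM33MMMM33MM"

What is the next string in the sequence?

Each term (from the third on) is the two preceding terms concatenated in order: term 3 = 33·MM = 33MM.
So term 8 is MM33MM33MMMM33MM·33MMMM33MMMM33MM33MMMM33MM.

MM33MM33MMMM33MM33MMMM33MMMM33MM33MMMM33MM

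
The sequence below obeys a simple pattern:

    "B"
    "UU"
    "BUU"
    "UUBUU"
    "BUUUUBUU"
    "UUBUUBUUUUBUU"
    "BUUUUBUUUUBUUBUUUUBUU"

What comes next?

Each term (from the third on) is the two preceding terms concatenated in order: term 3 = B·UU = BUU.
So term 8 is UUBUUBUUUUBUU·BUUUUBUUUUBUUBUUUUBUU.

UUBUUBUUUUBUUBUUUUBUUUUBUUBUUUUBUU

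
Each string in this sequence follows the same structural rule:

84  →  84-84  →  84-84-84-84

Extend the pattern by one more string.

84-84-84-84-84-84-84-84

Every step duplicates the string with '-' between the halves.
One more doubling of 84-84-84-84 gives the answer.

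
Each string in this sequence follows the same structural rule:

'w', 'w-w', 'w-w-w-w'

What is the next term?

s(k+1) = s(k)·-·s(k) — each term doubles the last with '-' between the halves.
Doubling w-w-w-w with '-' between the halves:

w-w-w-w-w-w-w-w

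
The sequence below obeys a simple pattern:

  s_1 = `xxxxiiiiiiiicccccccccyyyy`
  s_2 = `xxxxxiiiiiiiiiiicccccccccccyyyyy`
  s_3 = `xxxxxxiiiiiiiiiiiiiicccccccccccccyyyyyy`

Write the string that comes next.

xxxxxxxiiiiiiiiiiiiiiiiicccccccccccccccyyyyyyy

Reading off run lengths: x runs 4, 5, 6; i runs 8, 11, 14; c runs 9, 11, 13; y runs 4, 5, 6 — each is linear in n, where the shown terms are n = 3, 4, 5.
For the next term, n = 6, so the run lengths are 7, 17, 15, 7.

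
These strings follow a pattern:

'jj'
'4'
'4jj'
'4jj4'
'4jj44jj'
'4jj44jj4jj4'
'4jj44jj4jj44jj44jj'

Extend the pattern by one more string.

4jj44jj4jj44jj44jj4jj44jj4jj4

From term 3 onward, concatenate the last term with the second-to-last: 4·jj = 4jj, 4jj·4 = 4jj4, …
The next term joins 4jj44jj4jj44jj44jj and 4jj44jj4jj4.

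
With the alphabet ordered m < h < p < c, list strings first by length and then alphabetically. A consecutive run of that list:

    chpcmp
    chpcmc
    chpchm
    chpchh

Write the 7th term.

Advancing 3 positions from chpchh through chpchh → chpchp → chpchc reaches term 7.

chpcpm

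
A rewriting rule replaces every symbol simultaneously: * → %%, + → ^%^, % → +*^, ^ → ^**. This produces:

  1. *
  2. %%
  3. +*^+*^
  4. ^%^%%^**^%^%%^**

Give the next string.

Replace each of the 16 characters of ^%^%%^**^%^%%^** in place — ^** +*^ ^** +*^ +*^ ^** %% %% ^** +*^ ^** +*^ +*^ ^** %% %% — and concatenate.

^**+*^^**+*^+*^^**%%%%^**+*^^**+*^+*^^**%%%%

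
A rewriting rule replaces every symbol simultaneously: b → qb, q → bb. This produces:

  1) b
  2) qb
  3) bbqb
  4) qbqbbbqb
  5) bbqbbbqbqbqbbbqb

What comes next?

qbqbbbqbqbqbbbqbbbqbbbqbqbqbbbqb

φ(bbqbbbqbqbqbbbqb) expands symbol-by-symbol to qb qb bb qb qb qb bb qb bb qb bb qb qb qb bb qb; joining the 16 pieces gives the next term.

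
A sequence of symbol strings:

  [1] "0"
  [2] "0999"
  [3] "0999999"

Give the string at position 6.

The strings grow by a fixed suffix 999 each time.
From 0999999, 3 further steps: 0999999 → 0999999999 → 0999999999999 → (answer).

0999999999999999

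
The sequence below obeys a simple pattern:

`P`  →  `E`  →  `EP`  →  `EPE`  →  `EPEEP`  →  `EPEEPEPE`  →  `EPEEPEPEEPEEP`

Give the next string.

This is a Fibonacci-style word recurrence s(k) = s(k−1)·s(k−2): e.g. E·P = EP.
Continuing: EPEEPEPEEPEEP · EPEEPEPE gives term 8.

EPEEPEPEEPEEPEPEEPEPE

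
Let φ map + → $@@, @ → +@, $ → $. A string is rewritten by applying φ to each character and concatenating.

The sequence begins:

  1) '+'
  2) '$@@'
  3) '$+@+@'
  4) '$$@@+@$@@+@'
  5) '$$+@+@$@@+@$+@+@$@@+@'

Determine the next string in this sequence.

Rewriting the 21 symbols of $$+@+@$@@+@$+@+@$@@+@ one by one yields $ $ $@@ +@ $@@ +@ $ +@ +@ $@@ +@ $ $@@ +@ $@@ +@ $ +@ +@ $@@ +@; concatenated:

$$$@@+@$@@+@$+@+@$@@+@$$@@+@$@@+@$+@+@$@@+@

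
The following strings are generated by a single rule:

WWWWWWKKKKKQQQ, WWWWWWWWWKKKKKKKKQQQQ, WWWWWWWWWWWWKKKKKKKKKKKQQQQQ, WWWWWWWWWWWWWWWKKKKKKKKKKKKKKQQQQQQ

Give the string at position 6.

Each string has the form W^{3n} K^{3n-1} Q^{n+1}, where the shown terms are n = 2, 3, 4, 5.
For term 6, n = 7, so the run lengths are 21, 20, 8.

WWWWWWWWWWWWWWWWWWWWWKKKKKKKKKKKKKKKKKKKKQQQQQQQQ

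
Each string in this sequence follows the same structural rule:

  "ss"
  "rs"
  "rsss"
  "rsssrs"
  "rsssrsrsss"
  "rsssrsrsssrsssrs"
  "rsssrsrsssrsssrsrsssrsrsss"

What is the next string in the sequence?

rsssrsrsssrsssrsrsssrsrsssrsssrsrsssrsssrs

From term 3 onward, concatenate the last term with the second-to-last: rs·ss = rsss, rsss·rs = rsssrs, …
The next term joins rsssrsrsssrsssrsrsssrsrsss and rsssrsrsssrsssrs.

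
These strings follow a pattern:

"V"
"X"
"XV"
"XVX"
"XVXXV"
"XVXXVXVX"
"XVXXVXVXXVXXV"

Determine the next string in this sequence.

XVXXVXVXXVXXVXVXXVXVX

This is a Fibonacci-style word recurrence s(k) = s(k−1)·s(k−2): e.g. X·V = XV.
Continuing: XVXXVXVXXVXXV · XVXXVXVX gives term 8.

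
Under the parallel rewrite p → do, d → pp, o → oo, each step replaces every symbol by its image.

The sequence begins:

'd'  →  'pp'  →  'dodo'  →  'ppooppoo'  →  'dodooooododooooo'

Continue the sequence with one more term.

Replace each of the 16 characters of dodooooododooooo in place — pp oo pp oo oo oo oo oo pp oo pp oo oo oo oo oo — and concatenate.

ppooppooooooooooppooppoooooooooo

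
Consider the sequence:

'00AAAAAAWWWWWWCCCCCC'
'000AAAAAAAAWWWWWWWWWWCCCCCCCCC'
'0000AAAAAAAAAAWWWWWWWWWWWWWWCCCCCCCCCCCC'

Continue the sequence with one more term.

00000AAAAAAAAAAAAWWWWWWWWWWWWWWWWWWCCCCCCCCCCCCCCC

Term n consists of n 0's, followed by 2n+2 A's, followed by 4n-2 W's, followed by 3n C's, where the shown terms are n = 2, 3, 4.
For the next term, n = 5, so the run lengths are 5, 12, 18, 15.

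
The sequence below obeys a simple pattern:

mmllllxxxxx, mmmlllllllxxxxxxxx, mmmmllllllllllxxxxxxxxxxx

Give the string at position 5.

Each string has the form m^{n} l^{3n-2} x^{3n-1}, where the shown terms are n = 2, 3, 4.
For term 5, n = 6, so the run lengths are 6, 16, 17.

mmmmmmllllllllllllllllxxxxxxxxxxxxxxxxx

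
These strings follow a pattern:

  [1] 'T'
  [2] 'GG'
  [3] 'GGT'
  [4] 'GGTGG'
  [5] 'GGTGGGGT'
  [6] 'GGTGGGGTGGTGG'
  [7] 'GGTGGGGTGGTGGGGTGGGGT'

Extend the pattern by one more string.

GGTGGGGTGGTGGGGTGGGGTGGTGGGGTGGTGG

This is a Fibonacci-style word recurrence s(k) = s(k−1)·s(k−2): e.g. GG·T = GGT.
Continuing: GGTGGGGTGGTGGGGTGGGGT · GGTGGGGTGGTGG gives term 8.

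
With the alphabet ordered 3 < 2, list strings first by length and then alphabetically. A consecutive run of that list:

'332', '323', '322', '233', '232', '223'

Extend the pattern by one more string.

222

Find the rightmost character of 223 below 2, bump it to the next letter, and reset everything to its right to 3.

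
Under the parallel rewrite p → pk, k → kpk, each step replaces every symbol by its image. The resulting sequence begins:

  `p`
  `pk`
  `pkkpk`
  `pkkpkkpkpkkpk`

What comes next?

Rewriting the 13 symbols of pkkpkkpkpkkpk one by one yields pk kpk kpk pk kpk kpk pk kpk pk kpk kpk pk kpk; concatenated:

pkkpkkpkpkkpkkpkpkkpkpkkpkkpkpkkpk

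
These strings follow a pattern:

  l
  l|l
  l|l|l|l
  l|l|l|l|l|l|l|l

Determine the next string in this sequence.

Each string is two copies of the previous one joined by '|'.
So the next term is two copies of l|l|l|l|l|l|l|l with '|' between the halves.

l|l|l|l|l|l|l|l|l|l|l|l|l|l|l|l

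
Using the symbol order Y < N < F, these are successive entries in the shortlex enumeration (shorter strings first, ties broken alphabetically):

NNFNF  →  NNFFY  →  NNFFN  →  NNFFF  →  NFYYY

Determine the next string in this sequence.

The successor of NFYYY increments the rightmost position that isn't already F and resets every position after it to Y.

NFYYN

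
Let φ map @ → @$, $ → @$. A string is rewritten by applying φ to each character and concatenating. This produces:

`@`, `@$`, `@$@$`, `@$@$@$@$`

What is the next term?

@$@$@$@$@$@$@$@$

Expanding @$@$@$@$: @→@$, $→@$, @→@$, $→@$, @→@$, $→@$, @→@$, $→@$. Concatenated: @$ @$ @$ @$ @$ @$ @$ @$.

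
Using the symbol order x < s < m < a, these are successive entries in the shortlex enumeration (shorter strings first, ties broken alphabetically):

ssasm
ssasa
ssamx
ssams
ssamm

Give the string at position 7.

Stepping forward 2 times from ssamm: ssamm → ssama, then the target.

ssaax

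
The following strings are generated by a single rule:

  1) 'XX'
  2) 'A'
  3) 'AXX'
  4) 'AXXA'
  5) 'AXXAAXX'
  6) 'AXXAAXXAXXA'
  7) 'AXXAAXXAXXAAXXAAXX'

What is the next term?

AXXAAXXAXXAAXXAAXXAXXAAXXAXXA

From term 3 onward, concatenate the last term with the second-to-last: A·XX = AXX, AXX·A = AXXA, …
Continuing: AXXAAXXAXXAAXXAAXX · AXXAAXXAXXA gives term 8.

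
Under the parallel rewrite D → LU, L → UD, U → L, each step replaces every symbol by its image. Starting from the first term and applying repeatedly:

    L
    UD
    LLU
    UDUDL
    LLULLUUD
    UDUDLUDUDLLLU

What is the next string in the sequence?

Applying the rule to each of the 13 symbols of UDUDLUDUDLLLU gives the pieces L LU L LU UD L LU L LU UD UD UD L, which concatenate to the answer.

LLULLUUDLLULLUUDUDUDL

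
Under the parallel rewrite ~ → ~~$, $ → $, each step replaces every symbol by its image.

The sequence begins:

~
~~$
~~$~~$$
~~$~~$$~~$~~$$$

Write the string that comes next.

~~$~~$$~~$~~$$$~~$~~$$~~$~~$$$$

Applying the rule to each of the 15 symbols of ~~$~~$$~~$~~$$$ gives the pieces ~~$ ~~$ $ ~~$ ~~$ $ $ ~~$ ~~$ $ ~~$ ~~$ $ $ $, which concatenate to the answer.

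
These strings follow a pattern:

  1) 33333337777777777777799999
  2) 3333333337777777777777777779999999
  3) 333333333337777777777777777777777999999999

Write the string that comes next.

33333333333337777777777777777777777777799999999999

Each string has the form 3^{2n+1} 7^{4n+2} 9^{2n-1}, where the shown terms are n = 3, 4, 5.
For the next term, n = 6, so the run lengths are 13, 26, 11.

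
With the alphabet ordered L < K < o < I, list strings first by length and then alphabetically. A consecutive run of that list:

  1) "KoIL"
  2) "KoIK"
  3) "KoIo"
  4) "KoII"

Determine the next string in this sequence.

Find the rightmost character of KoII below I, bump it to the next letter, and reset everything to its right to L.

KILL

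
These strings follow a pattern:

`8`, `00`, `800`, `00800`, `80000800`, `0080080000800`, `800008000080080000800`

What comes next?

From term 3 onward, concatenate the second-to-last term with the last: 8·00 = 800, 00·800 = 00800, …
Continuing: 0080080000800 · 800008000080080000800 gives term 8.

0080080000800800008000080080000800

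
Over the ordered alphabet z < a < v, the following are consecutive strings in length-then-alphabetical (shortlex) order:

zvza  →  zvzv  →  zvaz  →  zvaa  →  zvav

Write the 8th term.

Stepping forward 3 times from zvav: zvav → zvvz → zvva, then the target.

zvvv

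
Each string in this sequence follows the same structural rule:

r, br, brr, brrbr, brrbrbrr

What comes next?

brrbrbrrbrrbr

Each term (from the third on) is the previous term followed by the one before it: term 3 = br·r = brr.
So term 6 is brrbrbrr·brrbr.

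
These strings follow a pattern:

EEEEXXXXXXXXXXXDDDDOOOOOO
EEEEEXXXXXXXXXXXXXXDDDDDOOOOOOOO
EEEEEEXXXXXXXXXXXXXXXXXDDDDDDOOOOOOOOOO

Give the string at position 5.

Each string has the form E^{n+1} X^{3n+2} D^{n+1} O^{2n}, where the shown terms are n = 3, 4, 5.
For term 5, n = 7, so the run lengths are 8, 23, 8, 14.

EEEEEEEEXXXXXXXXXXXXXXXXXXXXXXXDDDDDDDDOOOOOOOOOOOOOO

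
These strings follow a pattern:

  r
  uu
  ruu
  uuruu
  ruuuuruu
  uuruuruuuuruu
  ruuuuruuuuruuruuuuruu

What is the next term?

uuruuruuuuruuruuuuruuuuruuruuuuruu

This is a Fibonacci-style word recurrence s(k) = s(k−2)·s(k−1): e.g. r·uu = ruu.
Continuing: uuruuruuuuruu · ruuuuruuuuruuruuuuruu gives term 8.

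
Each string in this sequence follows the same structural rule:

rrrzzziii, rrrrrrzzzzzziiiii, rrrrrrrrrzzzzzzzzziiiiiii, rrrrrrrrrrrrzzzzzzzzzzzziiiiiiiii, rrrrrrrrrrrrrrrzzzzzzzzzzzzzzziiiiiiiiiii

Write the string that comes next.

rrrrrrrrrrrrrrrrrrzzzzzzzzzzzzzzzzzziiiiiiiiiiiii

The n-th term is 3n r's then 3n z's then 2n+1 i's (n = 1, 2, …).
At n = 6 the blocks have lengths 18, 18, 13.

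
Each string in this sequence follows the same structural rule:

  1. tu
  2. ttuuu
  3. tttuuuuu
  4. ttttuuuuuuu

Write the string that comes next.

tttttuuuuuuuuu

Term n consists of n t's, followed by 2n-1 u's (n = 1, 2, …).
At n = 5 the blocks have lengths 5, 9.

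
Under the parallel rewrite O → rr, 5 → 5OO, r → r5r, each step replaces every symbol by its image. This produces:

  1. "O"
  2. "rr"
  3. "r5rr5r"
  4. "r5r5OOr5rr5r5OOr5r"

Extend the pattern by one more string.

r5r5OOr5r5OOrrrrr5r5OOr5rr5r5OOr5r5OOrrrrr5r5OOr5r

Replace each of the 18 characters of r5r5OOr5rr5r5OOr5r in place — r5r 5OO r5r 5OO rr rr r5r 5OO r5r r5r 5OO r5r 5OO rr rr r5r 5OO r5r — and concatenate.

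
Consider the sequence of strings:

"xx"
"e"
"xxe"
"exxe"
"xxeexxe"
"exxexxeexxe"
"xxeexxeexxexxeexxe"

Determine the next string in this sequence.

From term 3 onward, concatenate the second-to-last term with the last: xx·e = xxe, e·xxe = exxe, …
Continuing: exxexxeexxe · xxeexxeexxexxeexxe gives term 8.

exxexxeexxexxeexxeexxexxeexxe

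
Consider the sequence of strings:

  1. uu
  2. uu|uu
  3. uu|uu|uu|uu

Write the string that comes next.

Each string is two copies of the previous one joined by '|'.
Doubling uu|uu|uu|uu with '|' between the halves:

uu|uu|uu|uu|uu|uu|uu|uu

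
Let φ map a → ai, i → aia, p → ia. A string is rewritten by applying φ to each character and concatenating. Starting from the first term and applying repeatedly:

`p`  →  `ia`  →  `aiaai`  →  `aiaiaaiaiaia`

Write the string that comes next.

Rewriting each symbol of aiaiaaiaiaia: a→ai, i→aia, a→ai, i→aia, a→ai, a→ai, i→aia, a→ai, i→aia, a→ai, i→aia, a→ai, which concatenates to ai aia ai aia ai ai aia ai aia ai aia ai.

aiaiaaiaiaaiaiaiaaiaiaaiaiaai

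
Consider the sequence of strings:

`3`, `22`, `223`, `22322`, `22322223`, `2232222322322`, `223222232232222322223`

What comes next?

2232222322322223222232232222322322

This is a Fibonacci-style word recurrence s(k) = s(k−1)·s(k−2): e.g. 22·3 = 223.
Continuing: 223222232232222322223 · 2232222322322 gives term 8.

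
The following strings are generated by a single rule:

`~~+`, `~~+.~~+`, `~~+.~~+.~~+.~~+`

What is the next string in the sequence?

~~+.~~+.~~+.~~+.~~+.~~+.~~+.~~+

Each string is two copies of the previous one joined by '.'.
So the next term is two copies of ~~+.~~+.~~+.~~+ with '.' between the halves.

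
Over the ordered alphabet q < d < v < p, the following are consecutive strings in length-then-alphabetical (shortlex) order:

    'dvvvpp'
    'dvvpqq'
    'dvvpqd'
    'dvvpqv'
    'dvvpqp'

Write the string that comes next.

dvvpdq

The successor of dvvpqp increments the rightmost position that isn't already p and resets every position after it to q.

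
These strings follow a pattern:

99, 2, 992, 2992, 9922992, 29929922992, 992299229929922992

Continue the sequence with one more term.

29929922992992299229929922992

This is a Fibonacci-style word recurrence s(k) = s(k−2)·s(k−1): e.g. 99·2 = 992.
So term 8 is 29929922992·992299229929922992.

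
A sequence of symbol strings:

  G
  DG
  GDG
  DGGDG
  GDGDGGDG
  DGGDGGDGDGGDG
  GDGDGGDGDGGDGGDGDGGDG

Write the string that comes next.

DGGDGGDGDGGDGGDGDGGDGDGGDGGDGDGGDG

This is a Fibonacci-style word recurrence s(k) = s(k−2)·s(k−1): e.g. G·DG = GDG.
Continuing: DGGDGGDGDGGDG · GDGDGGDGDGGDGGDGDGGDG gives term 8.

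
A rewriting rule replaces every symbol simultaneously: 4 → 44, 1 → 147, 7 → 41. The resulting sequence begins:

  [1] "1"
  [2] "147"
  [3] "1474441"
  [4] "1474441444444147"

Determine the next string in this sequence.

Applying the rule to each of the 16 symbols of 1474441444444147 gives the pieces 147 44 41 44 44 44 147 44 44 44 44 44 44 147 44 41, which concatenate to the answer.

14744414444441474444444444441474441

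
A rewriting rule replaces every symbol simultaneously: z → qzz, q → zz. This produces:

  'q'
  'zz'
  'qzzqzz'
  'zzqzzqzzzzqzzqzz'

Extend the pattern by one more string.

qzzqzzzzqzzqzzzzqzzqzzqzzqzzzzqzzqzzzzqzzqzz

φ(zzqzzqzzzzqzzqzz) expands symbol-by-symbol to qzz qzz zz qzz qzz zz qzz qzz qzz qzz zz qzz qzz zz qzz qzz; joining the 16 pieces gives the next term.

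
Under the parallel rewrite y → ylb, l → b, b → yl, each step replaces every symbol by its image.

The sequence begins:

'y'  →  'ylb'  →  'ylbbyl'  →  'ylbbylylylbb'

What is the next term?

ylbbylylylbbylbbylbbylyl

Rewriting each symbol of ylbbylylylbb: y→ylb, l→b, b→yl, b→yl, y→ylb, l→b, y→ylb, l→b, y→ylb, l→b, b→yl, b→yl, which concatenates to ylb b yl yl ylb b ylb b ylb b yl yl.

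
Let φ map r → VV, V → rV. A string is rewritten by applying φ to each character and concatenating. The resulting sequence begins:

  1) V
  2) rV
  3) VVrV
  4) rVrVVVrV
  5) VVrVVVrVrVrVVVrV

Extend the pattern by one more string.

Rewriting the 16 symbols of VVrVVVrVrVrVVVrV one by one yields rV rV VV rV rV rV VV rV VV rV VV rV rV rV VV rV; concatenated:

rVrVVVrVrVrVVVrVVVrVVVrVrVrVVVrV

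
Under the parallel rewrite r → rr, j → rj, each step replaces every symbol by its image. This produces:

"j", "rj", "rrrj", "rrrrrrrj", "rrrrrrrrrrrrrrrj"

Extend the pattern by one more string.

Applying the rule to each of the 16 symbols of rrrrrrrrrrrrrrrj gives the pieces rr rr rr rr rr rr rr rr rr rr rr rr rr rr rr rj, which concatenate to the answer.

rrrrrrrrrrrrrrrrrrrrrrrrrrrrrrrj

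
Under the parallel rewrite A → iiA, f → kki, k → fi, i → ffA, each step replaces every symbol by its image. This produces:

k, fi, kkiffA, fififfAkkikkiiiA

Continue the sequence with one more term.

φ(fififfAkkikkiiiA) expands symbol-by-symbol to kki ffA kki ffA kki kki iiA fi fi ffA fi fi ffA ffA ffA iiA; joining the 16 pieces gives the next term.

kkiffAkkiffAkkikkiiiAfififfAfififfAffAffAiiA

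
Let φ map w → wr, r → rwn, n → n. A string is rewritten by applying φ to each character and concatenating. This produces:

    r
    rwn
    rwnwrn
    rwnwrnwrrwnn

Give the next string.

rwnwrnwrrwnnwrrwnrwnwrnn

Expanding rwnwrnwrrwnn: r→rwn, w→wr, n→n, w→wr, r→rwn, n→n, w→wr, r→rwn, r→rwn, w→wr, n→n, n→n. Concatenated: rwn wr n wr rwn n wr rwn rwn wr n n.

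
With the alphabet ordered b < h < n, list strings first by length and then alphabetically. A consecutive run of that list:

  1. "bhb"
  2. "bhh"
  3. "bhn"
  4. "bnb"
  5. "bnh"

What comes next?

bnn

The successor of bnh increments the rightmost position that isn't already n and resets every position after it to b.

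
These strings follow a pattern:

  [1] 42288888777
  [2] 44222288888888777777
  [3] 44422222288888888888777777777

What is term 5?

Reading off run lengths: 4 runs 1, 2, 3; 2 runs 2, 4, 6; 8 runs 5, 8, 11; 7 runs 3, 6, 9 — each is linear in n (n = 1, 2, …).
For term 5, n = 5, so the run lengths are 5, 10, 17, 15.

44444222222222288888888888888888777777777777777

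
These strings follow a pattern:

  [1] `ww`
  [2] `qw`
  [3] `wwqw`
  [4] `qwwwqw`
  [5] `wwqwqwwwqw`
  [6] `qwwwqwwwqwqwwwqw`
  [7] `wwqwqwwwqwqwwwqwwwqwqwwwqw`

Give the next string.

qwwwqwwwqwqwwwqwwwqwqwwwqwqwwwqwwwqwqwwwqw

From term 3 onward, concatenate the second-to-last term with the last: ww·qw = wwqw, qw·wwqw = qwwwqw, …
The next term joins qwwwqwwwqwqwwwqw and wwqwqwwwqwqwwwqwwwqwqwwwqw.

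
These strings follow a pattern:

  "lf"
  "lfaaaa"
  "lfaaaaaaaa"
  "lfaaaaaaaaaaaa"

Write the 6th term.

lfaaaaaaaaaaaaaaaaaaaa

Every step adds aaaa to the end: s(k+1) = s(k)·aaaa.
From lfaaaaaaaaaaaa, 2 further steps: lfaaaaaaaaaaaa → lfaaaaaaaaaaaaaaaa → (answer).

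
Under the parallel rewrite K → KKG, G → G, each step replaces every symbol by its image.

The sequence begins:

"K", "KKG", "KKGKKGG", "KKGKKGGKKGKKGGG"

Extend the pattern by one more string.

Rewriting the 15 symbols of KKGKKGGKKGKKGGG one by one yields KKG KKG G KKG KKG G G KKG KKG G KKG KKG G G G; concatenated:

KKGKKGGKKGKKGGGKKGKKGGKKGKKGGGG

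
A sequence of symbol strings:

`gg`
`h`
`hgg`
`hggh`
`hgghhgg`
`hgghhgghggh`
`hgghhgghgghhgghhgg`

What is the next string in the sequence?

hgghhgghgghhgghhgghgghhgghggh

From term 3 onward, concatenate the last term with the second-to-last: h·gg = hgg, hgg·h = hggh, …
So term 8 is hgghhgghgghhgghhgg·hgghhgghggh.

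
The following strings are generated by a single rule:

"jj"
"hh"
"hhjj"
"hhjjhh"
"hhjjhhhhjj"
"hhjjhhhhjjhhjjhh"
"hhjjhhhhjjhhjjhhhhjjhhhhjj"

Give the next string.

From term 3 onward, concatenate the last term with the second-to-last: hh·jj = hhjj, hhjj·hh = hhjjhh, …
The next term joins hhjjhhhhjjhhjjhhhhjjhhhhjj and hhjjhhhhjjhhjjhh.

hhjjhhhhjjhhjjhhhhjjhhhhjjhhjjhhhhjjhhjjhh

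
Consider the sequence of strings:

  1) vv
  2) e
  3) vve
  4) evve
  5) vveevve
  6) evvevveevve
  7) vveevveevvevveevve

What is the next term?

This is a Fibonacci-style word recurrence s(k) = s(k−2)·s(k−1): e.g. vv·e = vve.
Continuing: evvevveevve · vveevveevvevveevve gives term 8.

evvevveevvevveevveevvevveevve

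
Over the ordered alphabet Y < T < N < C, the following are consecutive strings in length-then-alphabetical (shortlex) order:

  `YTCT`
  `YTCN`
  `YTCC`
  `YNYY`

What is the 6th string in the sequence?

Continuing the enumeration 2 steps past YNYY: YNYY → YNYT → (answer).

YNYN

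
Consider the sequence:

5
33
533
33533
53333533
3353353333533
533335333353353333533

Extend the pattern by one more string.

3353353333533533335333353353333533

Each term (from the third on) is the two preceding terms concatenated in order: term 3 = 5·33 = 533.
The next term joins 3353353333533 and 533335333353353333533.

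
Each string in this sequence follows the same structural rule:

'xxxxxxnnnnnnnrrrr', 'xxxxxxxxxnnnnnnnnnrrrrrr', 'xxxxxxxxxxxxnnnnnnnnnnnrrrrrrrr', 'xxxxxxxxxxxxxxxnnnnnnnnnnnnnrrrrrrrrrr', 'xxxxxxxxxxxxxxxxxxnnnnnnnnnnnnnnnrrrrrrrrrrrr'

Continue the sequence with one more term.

xxxxxxxxxxxxxxxxxxxxxnnnnnnnnnnnnnnnnnrrrrrrrrrrrrrr

Reading off run lengths: x runs 6, 9, 12, 15, 18; n runs 7, 9, 11, 13, 15; r runs 4, 6, 8, 10, 12 — each is linear in n, where the shown terms are n = 2, 3, 4, 5, 6.
At n = 7 the blocks have lengths 21, 17, 14.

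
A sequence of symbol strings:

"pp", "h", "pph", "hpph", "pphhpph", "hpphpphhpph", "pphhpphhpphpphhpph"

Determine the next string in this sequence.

From term 3 onward, concatenate the second-to-last term with the last: pp·h = pph, h·pph = hpph, …
So term 8 is hpphpphhpph·pphhpphhpphpphhpph.

hpphpphhpphpphhpphhpphpphhpph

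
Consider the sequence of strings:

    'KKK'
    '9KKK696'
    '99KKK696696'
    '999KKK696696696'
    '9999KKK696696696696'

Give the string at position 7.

999999KKK696696696696696696

Each term wraps the previous one in 9 on the left and 696 on the right.
From 9999KKK696696696696, 2 further steps: 9999KKK696696696696 → 99999KKK696696696696696 → (answer).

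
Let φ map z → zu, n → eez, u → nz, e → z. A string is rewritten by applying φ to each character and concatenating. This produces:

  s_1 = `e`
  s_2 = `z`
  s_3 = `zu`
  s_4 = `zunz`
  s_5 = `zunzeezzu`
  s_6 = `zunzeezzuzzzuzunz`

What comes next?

Rewriting the 17 symbols of zunzeezzuzzzuzunz one by one yields zu nz eez zu z z zu zu nz zu zu zu nz zu nz eez zu; concatenated:

zunzeezzuzzzuzunzzuzuzunzzunzeezzu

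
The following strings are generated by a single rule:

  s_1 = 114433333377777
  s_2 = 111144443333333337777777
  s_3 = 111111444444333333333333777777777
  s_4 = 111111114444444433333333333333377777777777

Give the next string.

111111111144444444443333333333333333337777777777777

The n-th term is 2n 1's then 2n 4's then 3n+3 3's then 2n+3 7's (n = 1, 2, …).
At n = 5 the blocks have lengths 10, 10, 18, 13.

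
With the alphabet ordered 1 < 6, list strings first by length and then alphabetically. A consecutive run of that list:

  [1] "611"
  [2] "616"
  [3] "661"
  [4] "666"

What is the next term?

666 is the last string of length 3, so the next is the first of length 4: 1 repeated 4 times.

1111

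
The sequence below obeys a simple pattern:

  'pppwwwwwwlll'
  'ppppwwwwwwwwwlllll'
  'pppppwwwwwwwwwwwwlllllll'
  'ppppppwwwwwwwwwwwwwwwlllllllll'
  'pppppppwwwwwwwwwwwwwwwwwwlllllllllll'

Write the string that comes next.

ppppppppwwwwwwwwwwwwwwwwwwwwwlllllllllllll

The n-th term is n+1 p's then 3n w's then 2n-1 l's, where the shown terms are n = 2, 3, 4, 5, 6.
At n = 7 the blocks have lengths 8, 21, 13.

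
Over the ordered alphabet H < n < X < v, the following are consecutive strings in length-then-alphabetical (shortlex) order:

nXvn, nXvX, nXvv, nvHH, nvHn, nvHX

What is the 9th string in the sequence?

nvnn

Advancing 3 positions from nvHX through nvHX → nvHv → nvnH reaches term 9.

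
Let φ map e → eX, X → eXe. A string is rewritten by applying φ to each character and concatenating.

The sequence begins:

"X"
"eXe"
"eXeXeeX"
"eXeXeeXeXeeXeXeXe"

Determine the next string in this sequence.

Replace each of the 17 characters of eXeXeeXeXeeXeXeXe in place — eX eXe eX eXe eX eX eXe eX eXe eX eX eXe eX eXe eX eXe eX — and concatenate.

eXeXeeXeXeeXeXeXeeXeXeeXeXeXeeXeXeeXeXeeX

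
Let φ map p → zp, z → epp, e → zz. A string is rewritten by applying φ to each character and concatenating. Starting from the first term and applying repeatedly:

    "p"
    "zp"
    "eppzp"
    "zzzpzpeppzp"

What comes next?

Apply φ to zzzpzpeppzp symbol by symbol: z→epp, z→epp, z→epp, p→zp, z→epp, p→zp, e→zz, p→zp, p→zp, z→epp, p→zp; joined: epp epp epp zp epp zp zz zp zp epp zp.

eppeppeppzpeppzpzzzpzpeppzp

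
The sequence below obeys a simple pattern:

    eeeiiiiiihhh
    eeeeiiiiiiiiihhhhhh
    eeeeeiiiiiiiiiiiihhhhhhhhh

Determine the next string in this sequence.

eeeeeeiiiiiiiiiiiiiiihhhhhhhhhhhh

Term n consists of n+2 e's, followed by 3n+3 i's, followed by 3n h's (n = 1, 2, …).
Setting n = 4 gives 6, 15, 12 characters in each block.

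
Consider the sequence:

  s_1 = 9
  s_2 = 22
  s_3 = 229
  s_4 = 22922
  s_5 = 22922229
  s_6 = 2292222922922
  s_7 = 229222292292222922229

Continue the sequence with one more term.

From term 3 onward, concatenate the last term with the second-to-last: 22·9 = 229, 229·22 = 22922, …
Continuing: 229222292292222922229 · 2292222922922 gives term 8.

2292222922922229222292292222922922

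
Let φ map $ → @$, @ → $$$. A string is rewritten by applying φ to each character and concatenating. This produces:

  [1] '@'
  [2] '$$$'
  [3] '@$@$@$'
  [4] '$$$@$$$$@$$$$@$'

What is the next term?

Replace each of the 15 characters of $$$@$$$$@$$$$@$ in place — @$ @$ @$ $$$ @$ @$ @$ @$ $$$ @$ @$ @$ @$ $$$ @$ — and concatenate.

@$@$@$$$$@$@$@$@$$$$@$@$@$@$$$$@$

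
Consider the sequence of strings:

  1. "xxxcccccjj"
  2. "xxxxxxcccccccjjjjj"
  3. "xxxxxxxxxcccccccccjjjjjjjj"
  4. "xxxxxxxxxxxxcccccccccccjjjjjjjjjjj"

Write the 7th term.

Reading off run lengths: x runs 3, 6, 9, 12; c runs 5, 7, 9, 11; j runs 2, 5, 8, 11 — each is linear in n (n = 1, 2, …).
Setting n = 7 gives 21, 17, 20 characters in each block.

xxxxxxxxxxxxxxxxxxxxxcccccccccccccccccjjjjjjjjjjjjjjjjjjjj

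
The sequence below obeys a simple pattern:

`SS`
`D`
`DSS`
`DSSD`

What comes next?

This is a Fibonacci-style word recurrence s(k) = s(k−1)·s(k−2): e.g. D·SS = DSS.
The next term joins DSSD and DSS.

DSSDDSS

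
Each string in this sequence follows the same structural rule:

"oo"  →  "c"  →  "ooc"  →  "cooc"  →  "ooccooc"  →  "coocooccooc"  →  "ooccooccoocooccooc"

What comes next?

Each term (from the third on) is the two preceding terms concatenated in order: term 3 = oo·c = ooc.
So term 8 is coocooccooc·ooccooccoocooccooc.

coocooccoocooccooccoocooccooc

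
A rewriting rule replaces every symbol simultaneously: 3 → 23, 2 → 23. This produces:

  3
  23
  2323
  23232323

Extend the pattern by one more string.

2323232323232323

Rewriting each symbol of 23232323: 2→23, 3→23, 2→23, 3→23, 2→23, 3→23, 2→23, 3→23, which concatenates to 23 23 23 23 23 23 23 23.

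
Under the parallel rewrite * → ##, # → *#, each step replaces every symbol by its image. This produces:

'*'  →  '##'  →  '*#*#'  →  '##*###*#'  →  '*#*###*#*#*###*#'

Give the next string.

Replace each of the 16 characters of *#*###*#*#*###*# in place — ## *# ## *# *# *# ## *# ## *# ## *# *# *# ## *# — and concatenate.

##*###*#*#*###*###*###*#*#*###*#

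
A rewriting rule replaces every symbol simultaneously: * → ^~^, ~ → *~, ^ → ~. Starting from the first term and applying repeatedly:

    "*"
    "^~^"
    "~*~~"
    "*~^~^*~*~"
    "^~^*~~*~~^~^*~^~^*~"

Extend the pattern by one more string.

Rewriting the 19 symbols of ^~^*~~*~~^~^*~^~^*~ one by one yields ~ *~ ~ ^~^ *~ *~ ^~^ *~ *~ ~ *~ ~ ^~^ *~ ~ *~ ~ ^~^ *~; concatenated:

~*~~^~^*~*~^~^*~*~~*~~^~^*~~*~~^~^*~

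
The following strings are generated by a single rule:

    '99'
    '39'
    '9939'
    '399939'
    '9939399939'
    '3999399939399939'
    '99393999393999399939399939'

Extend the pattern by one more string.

399939993939993999393999393999399939399939

From term 3 onward, concatenate the second-to-last term with the last: 99·39 = 9939, 39·9939 = 399939, …
So term 8 is 3999399939399939·99393999393999399939399939.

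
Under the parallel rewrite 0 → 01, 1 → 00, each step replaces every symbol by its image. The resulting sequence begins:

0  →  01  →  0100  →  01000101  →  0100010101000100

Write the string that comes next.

01000101010001000100010101000101

Replace each of the 16 characters of 0100010101000100 in place — 01 00 01 01 01 00 01 00 01 00 01 01 01 00 01 01 — and concatenate.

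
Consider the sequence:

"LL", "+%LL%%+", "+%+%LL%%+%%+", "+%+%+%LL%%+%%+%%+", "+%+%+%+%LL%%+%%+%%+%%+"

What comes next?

s(k+1) = +%·s(k)·%%+, so each term gains +% as a prefix and %%+ as a suffix.
One more step from +%+%+%+%LL%%+%%+%%+%%+ gives the answer.

+%+%+%+%+%LL%%+%%+%%+%%+%%+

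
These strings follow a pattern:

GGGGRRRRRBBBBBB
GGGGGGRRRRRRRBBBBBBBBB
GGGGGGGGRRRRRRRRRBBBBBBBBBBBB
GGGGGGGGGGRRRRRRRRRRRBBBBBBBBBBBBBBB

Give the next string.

Reading off run lengths: G runs 4, 6, 8, 10; R runs 5, 7, 9, 11; B runs 6, 9, 12, 15 — each is linear in n, where the shown terms are n = 2, 3, 4, 5.
At n = 6 the blocks have lengths 12, 13, 18.

GGGGGGGGGGGGRRRRRRRRRRRRRBBBBBBBBBBBBBBBBBB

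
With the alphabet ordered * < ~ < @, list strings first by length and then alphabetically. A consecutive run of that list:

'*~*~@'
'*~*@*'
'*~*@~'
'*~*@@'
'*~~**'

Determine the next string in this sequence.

*~~*~

Find the rightmost character of *~~** below @, bump it to the next letter, and reset everything to its right to *.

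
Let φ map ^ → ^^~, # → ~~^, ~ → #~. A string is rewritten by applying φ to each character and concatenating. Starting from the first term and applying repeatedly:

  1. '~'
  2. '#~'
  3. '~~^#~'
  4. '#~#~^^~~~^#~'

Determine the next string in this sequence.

~~^#~~~^#~^^~^^~#~#~#~^^~~~^#~

Apply φ to #~#~^^~~~^#~ symbol by symbol: #→~~^, ~→#~, #→~~^, ~→#~, ^→^^~, ^→^^~, ~→#~, ~→#~, ~→#~, ^→^^~, #→~~^, ~→#~; joined: ~~^ #~ ~~^ #~ ^^~ ^^~ #~ #~ #~ ^^~ ~~^ #~.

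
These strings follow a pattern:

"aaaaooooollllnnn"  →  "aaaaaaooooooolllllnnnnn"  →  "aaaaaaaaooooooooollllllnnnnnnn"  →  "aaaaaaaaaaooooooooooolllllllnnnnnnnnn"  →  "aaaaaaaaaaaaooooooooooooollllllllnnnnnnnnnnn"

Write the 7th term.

Term n consists of 2n a's, followed by 2n+1 o's, followed by n+2 l's, followed by 2n-1 n's, where the shown terms are n = 2, 3, 4, 5, 6.
At n = 8 the blocks have lengths 16, 17, 10, 15.

aaaaaaaaaaaaaaaaooooooooooooooooollllllllllnnnnnnnnnnnnnnn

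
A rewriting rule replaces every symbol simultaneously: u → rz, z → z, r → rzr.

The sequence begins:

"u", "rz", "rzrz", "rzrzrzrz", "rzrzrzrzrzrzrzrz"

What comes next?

rzrzrzrzrzrzrzrzrzrzrzrzrzrzrzrz

φ(rzrzrzrzrzrzrzrz) expands symbol-by-symbol to rzr z rzr z rzr z rzr z rzr z rzr z rzr z rzr z; joining the 16 pieces gives the next term.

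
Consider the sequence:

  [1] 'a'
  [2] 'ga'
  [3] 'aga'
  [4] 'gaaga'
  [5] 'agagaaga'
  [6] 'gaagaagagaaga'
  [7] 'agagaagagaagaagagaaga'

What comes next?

gaagaagagaagaagagaagagaagaagagaaga

From term 3 onward, concatenate the second-to-last term with the last: a·ga = aga, ga·aga = gaaga, …
Continuing: gaagaagagaaga · agagaagagaagaagagaaga gives term 8.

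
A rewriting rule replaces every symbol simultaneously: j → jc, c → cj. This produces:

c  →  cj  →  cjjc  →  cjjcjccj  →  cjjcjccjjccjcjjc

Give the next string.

cjjcjccjjccjcjjcjccjcjjccjjcjccj

Replace each of the 16 characters of cjjcjccjjccjcjjc in place — cj jc jc cj jc cj cj jc jc cj cj jc cj jc jc cj — and concatenate.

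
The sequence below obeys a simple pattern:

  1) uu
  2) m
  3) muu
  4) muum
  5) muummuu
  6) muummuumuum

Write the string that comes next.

muummuumuummuummuu

From term 3 onward, concatenate the last term with the second-to-last: m·uu = muu, muu·m = muum, …
Continuing: muummuumuum · muummuu gives term 7.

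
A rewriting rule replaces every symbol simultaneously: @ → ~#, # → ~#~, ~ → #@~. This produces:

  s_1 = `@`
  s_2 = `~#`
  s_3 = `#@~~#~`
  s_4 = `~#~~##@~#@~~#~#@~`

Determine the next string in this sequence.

Rewriting the 17 symbols of ~#~~##@~#@~~#~#@~ one by one yields #@~ ~#~ #@~ #@~ ~#~ ~#~ ~# #@~ ~#~ ~# #@~ #@~ ~#~ #@~ ~#~ ~# #@~; concatenated:

#@~~#~#@~#@~~#~~#~~##@~~#~~##@~#@~~#~#@~~#~~##@~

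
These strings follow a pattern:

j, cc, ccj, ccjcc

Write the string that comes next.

ccjccccj

From term 3 onward, concatenate the last term with the second-to-last: cc·j = ccj, ccj·cc = ccjcc, …
The next term joins ccjcc and ccj.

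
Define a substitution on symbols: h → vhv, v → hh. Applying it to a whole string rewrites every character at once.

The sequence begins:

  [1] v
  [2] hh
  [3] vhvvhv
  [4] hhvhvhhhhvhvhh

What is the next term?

vhvvhvhhvhvhhvhvvhvvhvvhvhhvhvhhvhvvhv

φ(hhvhvhhhhvhvhh) expands symbol-by-symbol to vhv vhv hh vhv hh vhv vhv vhv vhv hh vhv hh vhv vhv; joining the 14 pieces gives the next term.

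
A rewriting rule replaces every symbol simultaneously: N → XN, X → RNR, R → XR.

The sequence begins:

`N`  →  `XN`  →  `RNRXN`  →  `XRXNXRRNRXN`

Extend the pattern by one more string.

RNRXRRNRXNRNRXRXRXNXRRNRXN

Expanding XRXNXRRNRXN: X→RNR, R→XR, X→RNR, N→XN, X→RNR, R→XR, R→XR, N→XN, R→XR, X→RNR, N→XN. Concatenated: RNR XR RNR XN RNR XR XR XN XR RNR XN.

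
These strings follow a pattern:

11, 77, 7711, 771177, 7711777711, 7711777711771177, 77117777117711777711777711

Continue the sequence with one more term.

Each term (from the third on) is the previous term followed by the one before it: term 3 = 77·11 = 7711.
The next term joins 77117777117711777711777711 and 7711777711771177.

771177771177117777117777117711777711771177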